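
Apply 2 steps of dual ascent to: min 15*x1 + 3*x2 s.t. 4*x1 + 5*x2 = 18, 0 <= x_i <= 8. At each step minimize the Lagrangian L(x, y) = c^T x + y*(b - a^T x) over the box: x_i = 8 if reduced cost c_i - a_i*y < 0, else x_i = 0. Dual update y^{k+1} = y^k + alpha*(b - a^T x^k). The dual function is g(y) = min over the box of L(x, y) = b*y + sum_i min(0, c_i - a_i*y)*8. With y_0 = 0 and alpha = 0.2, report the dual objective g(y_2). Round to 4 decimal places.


Dual ascent for LP: min 15*x1 + 3*x2, 4*x1 + 5*x2 = 18, 0 <= x_i <= 8
Step 1: y^k = 0.0, reduced costs: (15.0, 3.0)
  x^k = (0.0, 0.0), subgradient = b - a^T x = 18.0
  y^{k+1} = 0.0 + 0.2*18.0 = 3.6
Step 2: y^k = 3.6, reduced costs: (0.6, -15.0)
  x^k = (0.0, 8.0), subgradient = b - a^T x = -22.0
  y^{k+1} = 3.6 + 0.2*-22.0 = -0.8
Dual objective at y_2 = -0.8: reduced costs (18.2, 7.0), box minimizer x = (0.0, 0.0)
g(y_2) = b*y + (c1 - a1*y)*x1 + (c2 - a2*y)*x2 = 18*(-0.8) + 18.2*0.0 + 7.0*0.0 = -14.4 + 0.0 + 0.0 = -14.4


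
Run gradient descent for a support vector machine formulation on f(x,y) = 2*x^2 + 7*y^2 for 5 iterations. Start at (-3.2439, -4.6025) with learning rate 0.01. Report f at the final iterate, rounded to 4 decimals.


Gradient descent on f(x,y) = 2*x^2 + 7*y^2.
Starting point: (-3.2439, -4.6025), alpha = 0.01
Step 1: grad_x = 2*2*-3.2439 = -12.9756, grad_y = 2*7*-4.6025 = -64.435
  x_1 = -3.2439 - 0.01*-12.9756 = -3.1141
  y_1 = -4.6025 - 0.01*-64.435 = -3.9582
Step 2: grad_x = 2*2*-3.1141 = -12.4566, grad_y = 2*7*-3.9582 = -55.4141
  x_2 = -3.1141 - 0.01*-12.4566 = -2.9896
  y_2 = -3.9582 - 0.01*-55.4141 = -3.404
Step 3: grad_x = 2*2*-2.9896 = -11.9583, grad_y = 2*7*-3.404 = -47.6561
  x_3 = -2.9896 - 0.01*-11.9583 = -2.87
  y_3 = -3.404 - 0.01*-47.6561 = -2.9274
Step 4: grad_x = 2*2*-2.87 = -11.48, grad_y = 2*7*-2.9274 = -40.9843
  x_4 = -2.87 - 0.01*-11.48 = -2.7552
  y_4 = -2.9274 - 0.01*-40.9843 = -2.5176
Step 5: grad_x = 2*2*-2.7552 = -11.0208, grad_y = 2*7*-2.5176 = -35.2465
  x_5 = -2.7552 - 0.01*-11.0208 = -2.645
  y_5 = -2.5176 - 0.01*-35.2465 = -2.1651
f(-2.645, -2.1651) = 2*(-2.645)^2 + 7*(-2.1651)^2 = 46.8067


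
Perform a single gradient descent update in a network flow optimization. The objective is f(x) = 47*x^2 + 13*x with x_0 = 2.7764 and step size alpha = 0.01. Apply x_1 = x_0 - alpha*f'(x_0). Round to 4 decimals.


We compute the gradient at x_0 and apply the update.
f'(x) = 94*x + 13
f'(2.7764) = 94*2.7764 + 13 = 273.9816
x_1 = 2.7764 - 0.01*273.9816 = 0.0366


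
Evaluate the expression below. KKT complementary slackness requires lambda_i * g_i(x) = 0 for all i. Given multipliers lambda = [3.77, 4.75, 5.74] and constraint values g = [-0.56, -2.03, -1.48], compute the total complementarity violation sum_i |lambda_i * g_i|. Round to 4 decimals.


KKT complementary slackness check:
lambda_1 * g_1 = 3.77 * -0.56 = -2.1112
lambda_2 * g_2 = 4.75 * -2.03 = -9.6425
lambda_3 * g_3 = 5.74 * -1.48 = -8.4952
Total violation = 2.1112 + 9.6425 + 8.4952 = 20.2489


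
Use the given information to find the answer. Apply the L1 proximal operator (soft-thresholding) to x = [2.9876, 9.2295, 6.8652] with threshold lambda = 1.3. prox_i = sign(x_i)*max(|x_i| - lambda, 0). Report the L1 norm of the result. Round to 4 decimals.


Soft-thresholding with lambda = 1.3:
prox(2.9876) = sign(2.9876)*max(|2.9876| - 1.3, 0) = 1.6876
prox(9.2295) = sign(9.2295)*max(|9.2295| - 1.3, 0) = 7.9295
prox(6.8652) = sign(6.8652)*max(|6.8652| - 1.3, 0) = 5.5652
prox(x) = [1.6876, 7.9295, 5.5652]
||prox(x)||_1 = 1.6876 + 7.9295 + 5.5652 = 15.1823


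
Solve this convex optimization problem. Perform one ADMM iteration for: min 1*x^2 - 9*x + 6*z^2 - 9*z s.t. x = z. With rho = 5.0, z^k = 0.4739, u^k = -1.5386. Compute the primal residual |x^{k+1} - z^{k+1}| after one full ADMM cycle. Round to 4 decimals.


ADMM iteration with rho = 5.0, z^k = 0.4739, u^k = -1.5386
Step 1: x-update.
Minimize 1*x^2 - 9*x + (5.0/2)*(x - 0.4739 - 1.5386)^2
FOC: (2*1 + 5.0)*x = 9 + 5.0*(0.4739 + 1.5386)
x^{k+1} = 2.7232
Step 2: z-update.
Minimize 6*z^2 - 9*z + (5.0/2)*(2.7232 - z - 1.5386)^2
FOC: (2*6 + 5.0)*z = 9 + 5.0*(2.7232 - 1.5386)
z^{k+1} = 0.8778
Step 3: u-update.
u^{k+1} = -1.5386 + 2.7232 - 0.8778 = 0.3068
Step 4: Primal residual = |2.7232 - 0.8778| = 1.8454


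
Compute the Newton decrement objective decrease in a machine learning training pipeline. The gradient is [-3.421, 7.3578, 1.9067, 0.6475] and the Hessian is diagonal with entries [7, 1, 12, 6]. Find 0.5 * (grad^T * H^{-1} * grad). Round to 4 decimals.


Step 1: H is diagonal, so H^(-1) * g = [-0.4887, 7.3578, 0.1589, 0.1079].
Step 2: g^T H^(-1) g = sum_i g_i^2 / H_ii
  = (-3.421)^2/7 + (7.3578)^2/1 + (1.9067)^2/12 + (0.6475)^2/6
  = 1.6719 + 54.1372 + 0.303 + 0.0699 = 56.1819
Step 3: Objective decrease = 0.5 * g^T H^(-1) g = 28.091


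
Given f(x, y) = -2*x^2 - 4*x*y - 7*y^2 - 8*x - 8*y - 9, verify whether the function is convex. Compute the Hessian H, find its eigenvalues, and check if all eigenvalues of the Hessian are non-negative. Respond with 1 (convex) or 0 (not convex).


The Hessian of f(x,y) = -2*x^2 - 4*x*y - 7*y^2 - 8*x - 8*y - 9 is:
H = [[-4, -4], [-4, -14]]
Trace = -4 - 14 = -18
Determinant = -4*-14 - (-4)^2 = 40
Discriminant = (-18)^2 - 4*40 = 164.0
Eigenvalues: lambda_1 = -15.4031, lambda_2 = -2.5969
The function is not convex.

0


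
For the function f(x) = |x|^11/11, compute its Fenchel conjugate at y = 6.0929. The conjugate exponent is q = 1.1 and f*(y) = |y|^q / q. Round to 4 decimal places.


The conjugate exponent q satisfies 1/p + 1/q = 1.
p = 11, so q = 11/(11 - 1) = 1.1
|y|^q = 6.0929^1.1 = 7.2997
f*(6.0929) = 7.2997 / 1.1 = 6.6361


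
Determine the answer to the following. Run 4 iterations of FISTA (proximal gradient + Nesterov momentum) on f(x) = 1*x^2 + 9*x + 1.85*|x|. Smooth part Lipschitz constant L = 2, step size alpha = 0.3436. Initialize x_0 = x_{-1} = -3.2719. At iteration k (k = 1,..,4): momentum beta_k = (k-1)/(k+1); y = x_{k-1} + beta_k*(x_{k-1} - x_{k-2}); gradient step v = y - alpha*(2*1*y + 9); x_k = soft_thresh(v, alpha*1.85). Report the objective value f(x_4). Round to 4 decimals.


FISTA on f(x) = 1*x^2 + 9*x + 1.85*|x|
L = 2, alpha = 0.3436
Iteration 1: beta = 0.0, y = -3.2719 + 0.0*(-3.2719 + 3.2719) = -3.2719
  grad(y) = 2.4562, v = y - alpha*grad = -4.1159
  prox(v) = soft_thresh(-4.1159, 0.6357) = -3.4802
Iteration 2: beta = 0.3333, y = -3.4802 + 0.3333*(-3.4802 + 3.2719) = -3.5496
  grad(y) = 1.9008, v = y - alpha*grad = -4.2027
  prox(v) = soft_thresh(-4.2027, 0.6357) = -3.5671
Iteration 3: beta = 0.5, y = -3.5671 + 0.5*(-3.5671 + 3.4802) = -3.6105
  grad(y) = 1.779, v = y - alpha*grad = -4.2218
  prox(v) = soft_thresh(-4.2218, 0.6357) = -3.5861
Iteration 4: beta = 0.6, y = -3.5861 + 0.6*(-3.5861 + 3.5671) = -3.5975
  grad(y) = 1.8049, v = y - alpha*grad = -4.2177
  prox(v) = soft_thresh(-4.2177, 0.6357) = -3.582
f(x_4) = 1*(-3.582)^2 + 9*(-3.582) + 1.85*|-3.582| = -12.7806


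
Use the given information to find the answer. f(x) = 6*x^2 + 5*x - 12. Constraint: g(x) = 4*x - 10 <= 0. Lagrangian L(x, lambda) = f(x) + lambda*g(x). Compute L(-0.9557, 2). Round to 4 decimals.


Step 1: Evaluate f(x).
f(-0.9557) = 6*(-0.9557)^2 + 5*(-0.9557) - 12 = -11.2983
Step 2: Evaluate g(x).
g(-0.9557) = 4*-0.9557 - 10 = -13.8228
Step 3: Compute Lagrangian.
L = -11.2983 + 2*-13.8228 = -38.9439


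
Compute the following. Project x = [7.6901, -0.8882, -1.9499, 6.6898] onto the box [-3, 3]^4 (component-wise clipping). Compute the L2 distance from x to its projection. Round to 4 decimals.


Project each component onto [-3, 3].
clip(7.6901) = 3.0, clip(-0.8882) = -0.8882, clip(-1.9499) = -1.9499, clip(6.6898) = 3.0
Projection = [3.0, -0.8882, -1.9499, 3.0]
Squared diffs: [21.997, 0.0, 0.0, 13.6146]
Distance = sqrt(35.6116) = 5.9676


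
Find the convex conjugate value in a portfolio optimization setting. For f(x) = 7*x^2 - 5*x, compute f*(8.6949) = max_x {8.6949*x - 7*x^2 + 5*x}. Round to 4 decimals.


f*(y) = sup_x {y*x - a*x^2 - b*x} = sup_x {(y-b)*x - a*x^2}
FOC: (y - b) - 2a*x = 0 => x* = (y - b)/(2a)
x* = (8.6949 + 5)/(2*7) = 0.9782
f*(8.6949) = (y-b)^2/(4a) = (8.6949 + 5)^2/(4*7)
= 187.5503/28 = 6.6982


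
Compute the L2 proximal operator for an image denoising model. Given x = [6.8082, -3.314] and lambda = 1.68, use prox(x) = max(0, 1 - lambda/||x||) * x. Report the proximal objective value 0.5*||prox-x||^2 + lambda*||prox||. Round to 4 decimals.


Step 1: Compute ||x||.
||x|| = 7.5719
Step 2: Compute scaling factor.
scale = max(0, 1 - 1.68/7.5719) = 0.7781
Step 3: prox(x) = [5.2977, -2.5787]
||prox(x)|| = 5.8919
Step 4: Proximal objective.
0.5*||prox-x||^2 = 1.4112
lambda*||prox|| = 9.8984
Total = 11.3096


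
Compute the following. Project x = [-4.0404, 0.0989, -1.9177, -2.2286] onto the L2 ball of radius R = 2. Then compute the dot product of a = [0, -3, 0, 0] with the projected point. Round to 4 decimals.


Step 1: Compute ||x|| (intermediates to 6 decimals).
||x|| = sqrt((-4.0404)^2 + 0.0989^2 + (-1.9177)^2 + (-2.2286)^2) = 4.997884
Step 2: Project.
Since ||x|| > R, scale = R/||x|| = 2/4.997884 = 0.400169, proj(x) = scale * x
proj(x) = [-1.616843, 0.039577, -0.767404, -0.891817]
Step 3: Dot product.
a^T * proj(x) = 0*(-1.616843) - 3*0.039577 + 0*(-0.767404) + 0*(-0.891817) = -0.1187


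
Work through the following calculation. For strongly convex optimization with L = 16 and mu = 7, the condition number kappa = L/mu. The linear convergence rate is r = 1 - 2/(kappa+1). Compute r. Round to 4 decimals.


Step 1: Compute the condition number.
kappa = L/mu = 16/7 = 2.2857
Step 2: Compute the convergence rate.
r = 1 - 2/(kappa + 1) = 1 - 2*mu/(L + mu) = (L - mu)/(L + mu) = 9/23 = 0.3913


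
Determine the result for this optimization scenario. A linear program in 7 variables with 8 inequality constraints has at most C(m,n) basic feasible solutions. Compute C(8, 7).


Each vertex corresponds to some choice of n active constraints out of m, so the number of vertices is at most C(m, n) = m! / (n!(m-n)!).
m = 8, n = 7
Numerator: 8 * 7 * 6 * 5 * 4 * 3 * 2
Denominator: 7! = 5040
C(8, 7) = 8


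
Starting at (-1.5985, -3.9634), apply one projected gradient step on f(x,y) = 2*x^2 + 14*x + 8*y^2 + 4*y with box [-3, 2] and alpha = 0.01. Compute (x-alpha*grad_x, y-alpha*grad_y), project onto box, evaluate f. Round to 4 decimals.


Step 1: Compute gradient at (-1.5985, -3.9634).
grad_x = 2*2*-1.5985 + 14 = 7.606
grad_y = 2*8*-3.9634 + 4 = -59.4144
Step 2: Gradient step.
x_raw = -1.5985 - 0.01*7.606 = -1.6746
y_raw = -3.9634 - 0.01*-59.4144 = -3.3693
Step 3: Project onto [-3, 2].
x_proj = clip(-1.6746) = -1.6746
y_proj = clip(-3.3693) = -3.0
Step 4: Evaluate f.
f(-1.6746, -3.0) = 42.1645


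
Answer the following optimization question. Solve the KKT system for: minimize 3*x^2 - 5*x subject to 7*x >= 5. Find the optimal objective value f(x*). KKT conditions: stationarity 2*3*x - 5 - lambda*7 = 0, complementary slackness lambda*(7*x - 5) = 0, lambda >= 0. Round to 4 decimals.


Step 1: Try lambda = 0 (constraint inactive).
Stationarity: 2*3*x - 5 = 0
x* = 5/(2*3) = 5/6 = 0.8333 (rounded; the exact value 5/6 is used below)
Check constraint: 7*0.8333 = 5.8331 >= 5 -- satisfied.
Step 2: Compute optimal value.
f(x*) = 3*(5/6)^2 - 5*(5/6) = -2.0833


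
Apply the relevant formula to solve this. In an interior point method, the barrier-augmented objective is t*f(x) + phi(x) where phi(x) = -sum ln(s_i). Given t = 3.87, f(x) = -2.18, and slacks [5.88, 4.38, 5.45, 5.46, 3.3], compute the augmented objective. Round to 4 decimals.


Step 1: Compute log-barrier.
ln values: [1.7716, 1.477, 1.6956, 1.6974, 1.1939]
phi = -(1.7716 + 1.477 + 1.6956 + 1.6974 + 1.1939) = -7.8356
Step 2: Compute augmented objective.
t*f(x) = 3.87*-2.18 = -8.4366
Total = -8.4366 - 7.8356 = -16.2722


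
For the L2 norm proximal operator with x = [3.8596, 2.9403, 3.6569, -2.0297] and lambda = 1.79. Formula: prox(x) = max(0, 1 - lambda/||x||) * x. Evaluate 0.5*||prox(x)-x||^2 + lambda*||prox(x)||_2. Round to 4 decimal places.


Step 1: Compute ||x||.
||x|| = 6.4058
Step 2: Compute scaling factor.
scale = max(0, 1 - 1.79/6.4058) = 0.7206
Step 3: prox(x) = [2.7811, 2.1187, 2.635, -1.4625]
||prox(x)|| = 4.6158
Step 4: Proximal objective.
0.5*||prox-x||^2 = 1.6021
lambda*||prox|| = 8.2623
Total = 9.8644


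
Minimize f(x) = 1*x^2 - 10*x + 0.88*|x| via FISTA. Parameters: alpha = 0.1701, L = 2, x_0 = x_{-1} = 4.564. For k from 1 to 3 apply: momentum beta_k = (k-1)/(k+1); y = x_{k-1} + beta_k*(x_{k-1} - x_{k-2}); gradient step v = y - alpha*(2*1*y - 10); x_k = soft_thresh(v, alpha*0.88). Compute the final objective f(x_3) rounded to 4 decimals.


FISTA on f(x) = 1*x^2 - 10*x + 0.88*|x|
L = 2, alpha = 0.1701
Iteration 1: beta = 0.0, y = 4.564 + 0.0*(4.564 - 4.564) = 4.564
  grad(y) = -0.872, v = y - alpha*grad = 4.7123
  prox(v) = soft_thresh(4.7123, 0.1497) = 4.5626
Iteration 2: beta = 0.3333, y = 4.5626 + 0.3333*(4.5626 - 4.564) = 4.5622
  grad(y) = -0.8756, v = y - alpha*grad = 4.7111
  prox(v) = soft_thresh(4.7111, 0.1497) = 4.5614
Iteration 3: beta = 0.5, y = 4.5614 + 0.5*(4.5614 - 4.5626) = 4.5608
  grad(y) = -0.8783, v = y - alpha*grad = 4.7102
  prox(v) = soft_thresh(4.7102, 0.1497) = 4.5606
f(x_3) = 1*4.5606^2 - 10*4.5606 + 0.88*|4.5606| = -20.7936


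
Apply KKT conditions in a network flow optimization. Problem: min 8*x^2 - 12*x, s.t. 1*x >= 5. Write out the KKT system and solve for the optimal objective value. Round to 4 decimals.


Step 1: Try lambda = 0 (constraint inactive).
x_unc = 12/(2*8) = 0.75
Check: 1*0.75 = 0.75 < 5 -- violated!
Step 2: Constraint must be active: 1*x = 5
x* = 5/1 = 5.0
lambda = (2*8*5.0 - 12)/1 = 68.0
Step 3: Compute optimal value.
f(x*) = 8*5.0^2 - 12*5.0 = 140.0


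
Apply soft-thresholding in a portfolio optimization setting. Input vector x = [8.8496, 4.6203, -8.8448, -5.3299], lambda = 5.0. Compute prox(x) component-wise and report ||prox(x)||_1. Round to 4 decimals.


Soft-thresholding with lambda = 5.0:
prox(8.8496) = sign(8.8496)*max(|8.8496| - 5.0, 0) = 3.8496
prox(4.6203) = sign(4.6203)*max(|4.6203| - 5.0, 0) = 0.0
prox(-8.8448) = sign(-8.8448)*max(|-8.8448| - 5.0, 0) = -3.8448
prox(-5.3299) = sign(-5.3299)*max(|-5.3299| - 5.0, 0) = -0.3299
prox(x) = [3.8496, 0.0, -3.8448, -0.3299]
||prox(x)||_1 = 3.8496 + 0.0 + 3.8448 + 0.3299 = 8.0243


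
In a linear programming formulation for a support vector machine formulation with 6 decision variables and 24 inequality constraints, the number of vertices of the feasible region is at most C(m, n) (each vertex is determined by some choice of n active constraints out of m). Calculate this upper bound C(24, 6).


Each vertex corresponds to some choice of n active constraints out of m, so the number of vertices is at most C(m, n) = m! / (n!(m-n)!).
m = 24, n = 6
Numerator: 24 * 23 * 22 * 21 * 20 * 19
Denominator: 6! = 720
C(24, 6) = 134596


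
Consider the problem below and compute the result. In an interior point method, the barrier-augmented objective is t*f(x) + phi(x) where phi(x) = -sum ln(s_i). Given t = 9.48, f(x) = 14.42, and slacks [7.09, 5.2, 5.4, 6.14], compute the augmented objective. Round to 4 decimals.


Step 1: Compute log-barrier.
ln values: [1.9587, 1.6487, 1.6864, 1.8148]
phi = -(1.9587 + 1.6487 + 1.6864 + 1.8148) = -7.1086
Step 2: Compute augmented objective.
t*f(x) = 9.48*14.42 = 136.7016
Total = 136.7016 - 7.1086 = 129.593


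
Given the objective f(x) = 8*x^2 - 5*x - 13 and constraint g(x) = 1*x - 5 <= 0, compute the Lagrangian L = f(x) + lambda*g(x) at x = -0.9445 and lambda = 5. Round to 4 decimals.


Step 1: Evaluate f(x).
f(-0.9445) = 8*(-0.9445)^2 - 5*(-0.9445) - 13 = -1.1409
Step 2: Evaluate g(x).
g(-0.9445) = 1*-0.9445 - 5 = -5.9445
Step 3: Compute Lagrangian.
L = -1.1409 + 5*-5.9445 = -30.8634


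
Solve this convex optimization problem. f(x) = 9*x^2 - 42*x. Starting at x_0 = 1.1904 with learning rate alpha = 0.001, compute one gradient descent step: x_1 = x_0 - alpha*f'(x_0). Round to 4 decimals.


We compute the gradient at x_0 and apply the update.
f'(x) = 18*x - 42
f'(1.1904) = 18*1.1904 - 42 = -20.5728
x_1 = 1.1904 - 0.001*-20.5728 = 1.211


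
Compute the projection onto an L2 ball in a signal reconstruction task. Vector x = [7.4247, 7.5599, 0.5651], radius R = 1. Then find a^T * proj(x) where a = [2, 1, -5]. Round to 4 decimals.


Step 1: Compute ||x|| (intermediates to 6 decimals).
||x|| = sqrt(7.4247^2 + 7.5599^2 + 0.5651^2) = 10.611201
Step 2: Project.
Since ||x|| > R, scale = R/||x|| = 1/10.611201 = 0.09424, proj(x) = scale * x
proj(x) = [0.699704, 0.712445, 0.053255]
Step 3: Dot product.
a^T * proj(x) = 2*0.699704 + 1*0.712445 - 5*0.053255 = 1.8456


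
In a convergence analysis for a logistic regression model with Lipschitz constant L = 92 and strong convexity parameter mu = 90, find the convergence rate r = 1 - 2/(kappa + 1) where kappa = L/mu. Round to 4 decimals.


Step 1: Compute the condition number.
kappa = L/mu = 92/90 = 1.0222
Step 2: Compute the convergence rate.
r = 1 - 2/(kappa + 1) = 1 - 2*mu/(L + mu) = (L - mu)/(L + mu) = 2/182 = 0.011


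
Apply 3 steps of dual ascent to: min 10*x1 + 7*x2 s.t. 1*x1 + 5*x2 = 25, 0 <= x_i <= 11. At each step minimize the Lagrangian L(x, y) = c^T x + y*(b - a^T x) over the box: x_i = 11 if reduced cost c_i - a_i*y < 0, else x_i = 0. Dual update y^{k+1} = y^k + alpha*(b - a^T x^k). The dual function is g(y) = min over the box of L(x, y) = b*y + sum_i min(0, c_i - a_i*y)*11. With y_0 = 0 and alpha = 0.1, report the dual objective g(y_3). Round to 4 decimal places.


Dual ascent for LP: min 10*x1 + 7*x2, 1*x1 + 5*x2 = 25, 0 <= x_i <= 11
Step 1: y^k = 0.0, reduced costs: (10.0, 7.0)
  x^k = (0.0, 0.0), subgradient = b - a^T x = 25.0
  y^{k+1} = 0.0 + 0.1*25.0 = 2.5
Step 2: y^k = 2.5, reduced costs: (7.5, -5.5)
  x^k = (0.0, 11.0), subgradient = b - a^T x = -30.0
  y^{k+1} = 2.5 + 0.1*-30.0 = -0.5
Step 3: y^k = -0.5, reduced costs: (10.5, 9.5)
  x^k = (0.0, 0.0), subgradient = b - a^T x = 25.0
  y^{k+1} = -0.5 + 0.1*25.0 = 2.0
Dual objective at y_3 = 2.0: reduced costs (8.0, -3.0), box minimizer x = (0.0, 11.0)
g(y_3) = b*y + (c1 - a1*y)*x1 + (c2 - a2*y)*x2 = 25*2.0 + 8.0*0.0 + (-3.0)*11.0 = 50.0 + 0.0 - 33.0 = 17.0


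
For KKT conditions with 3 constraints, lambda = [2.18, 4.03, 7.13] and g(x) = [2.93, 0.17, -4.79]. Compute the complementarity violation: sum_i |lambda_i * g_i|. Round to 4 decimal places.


KKT complementary slackness check:
lambda_1 * g_1 = 2.18 * 2.93 = 6.3874
lambda_2 * g_2 = 4.03 * 0.17 = 0.6851
lambda_3 * g_3 = 7.13 * -4.79 = -34.1527
Total violation = 6.3874 + 0.6851 + 34.1527 = 41.2252


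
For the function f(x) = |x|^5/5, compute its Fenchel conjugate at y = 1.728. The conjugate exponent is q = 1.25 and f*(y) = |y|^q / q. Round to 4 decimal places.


The conjugate exponent q satisfies 1/p + 1/q = 1.
p = 5, so q = 5/(5 - 1) = 1.25
|y|^q = 1.728^1.25 = 1.9812
f*(1.728) = 1.9812 / 1.25 = 1.585


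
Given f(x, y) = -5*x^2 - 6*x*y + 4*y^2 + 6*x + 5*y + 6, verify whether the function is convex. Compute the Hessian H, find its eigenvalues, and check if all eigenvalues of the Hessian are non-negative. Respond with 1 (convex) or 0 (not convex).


The Hessian of f(x,y) = -5*x^2 - 6*x*y + 4*y^2 + 6*x + 5*y + 6 is:
H = [[-10, -6], [-6, 8]]
Trace = -10 + 8 = -2
Determinant = -10*8 - (-6)^2 = -116
Discriminant = (-2)^2 - 4*-116 = 468.0
Eigenvalues: lambda_1 = -11.8167, lambda_2 = 9.8167
The function is not convex.

0


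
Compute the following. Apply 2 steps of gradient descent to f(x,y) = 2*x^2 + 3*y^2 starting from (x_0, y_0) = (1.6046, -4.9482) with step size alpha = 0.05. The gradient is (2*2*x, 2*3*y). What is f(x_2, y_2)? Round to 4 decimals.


Gradient descent on f(x,y) = 2*x^2 + 3*y^2.
Starting point: (1.6046, -4.9482), alpha = 0.05
Step 1: grad_x = 2*2*1.6046 = 6.4184, grad_y = 2*3*-4.9482 = -29.6892
  x_1 = 1.6046 - 0.05*6.4184 = 1.2837
  y_1 = -4.9482 - 0.05*-29.6892 = -3.4637
Step 2: grad_x = 2*2*1.2837 = 5.1347, grad_y = 2*3*-3.4637 = -20.7824
  x_2 = 1.2837 - 0.05*5.1347 = 1.0269
  y_2 = -3.4637 - 0.05*-20.7824 = -2.4246
f(1.0269, -2.4246) = 2*1.0269^2 + 3*(-2.4246)^2 = 19.7455


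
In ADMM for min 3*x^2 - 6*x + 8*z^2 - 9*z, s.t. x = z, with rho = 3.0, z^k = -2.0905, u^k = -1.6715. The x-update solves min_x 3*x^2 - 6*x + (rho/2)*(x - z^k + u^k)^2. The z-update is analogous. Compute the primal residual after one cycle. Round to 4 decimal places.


ADMM iteration with rho = 3.0, z^k = -2.0905, u^k = -1.6715
Step 1: x-update.
Minimize 3*x^2 - 6*x + (3.0/2)*(x + 2.0905 - 1.6715)^2
FOC: (2*3 + 3.0)*x = 6 + 3.0*(-2.0905 + 1.6715)
x^{k+1} = 0.527
Step 2: z-update.
Minimize 8*z^2 - 9*z + (3.0/2)*(0.527 - z - 1.6715)^2
FOC: (2*8 + 3.0)*z = 9 + 3.0*(0.527 - 1.6715)
z^{k+1} = 0.293
Step 3: u-update.
u^{k+1} = -1.6715 + 0.527 - 0.293 = -1.4375
Step 4: Primal residual = |0.527 - 0.293| = 0.234


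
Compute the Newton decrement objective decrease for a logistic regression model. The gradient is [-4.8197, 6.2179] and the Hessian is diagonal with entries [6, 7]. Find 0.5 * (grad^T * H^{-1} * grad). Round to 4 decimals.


Step 1: H is diagonal, so H^(-1) * g = [-0.8033, 0.8883].
Step 2: g^T H^(-1) g = sum_i g_i^2 / H_ii
  = (-4.8197)^2/6 + (6.2179)^2/7
  = 3.8716 + 5.5232 = 9.3948
Step 3: Objective decrease = 0.5 * g^T H^(-1) g = 4.6974


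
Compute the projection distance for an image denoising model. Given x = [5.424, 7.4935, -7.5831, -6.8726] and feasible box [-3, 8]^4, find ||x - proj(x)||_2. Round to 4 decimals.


Project each component onto [-3, 8].
clip(5.424) = 5.424, clip(7.4935) = 7.4935, clip(-7.5831) = -3.0, clip(-6.8726) = -3.0
Projection = [5.424, 7.4935, -3.0, -3.0]
Squared diffs: [0.0, 0.0, 21.0048, 14.997]
Distance = sqrt(36.0018) = 6.0002


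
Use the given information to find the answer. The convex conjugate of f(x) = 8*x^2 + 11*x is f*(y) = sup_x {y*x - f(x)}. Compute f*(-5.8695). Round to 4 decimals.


f*(y) = sup_x {y*x - a*x^2 - b*x} = sup_x {(y-b)*x - a*x^2}
FOC: (y - b) - 2a*x = 0 => x* = (y - b)/(2a)
x* = (-5.8695 - 11)/(2*8) = -1.0543
f*(-5.8695) = (y-b)^2/(4a) = (-5.8695 - 11)^2/(4*8)
= 284.58/32 = 8.8931


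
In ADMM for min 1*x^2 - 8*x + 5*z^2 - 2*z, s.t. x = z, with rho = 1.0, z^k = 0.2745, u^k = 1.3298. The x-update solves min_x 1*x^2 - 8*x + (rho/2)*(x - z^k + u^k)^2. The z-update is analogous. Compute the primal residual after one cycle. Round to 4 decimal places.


ADMM iteration with rho = 1.0, z^k = 0.2745, u^k = 1.3298
Step 1: x-update.
Minimize 1*x^2 - 8*x + (1.0/2)*(x - 0.2745 + 1.3298)^2
FOC: (2*1 + 1.0)*x = 8 + 1.0*(0.2745 - 1.3298)
x^{k+1} = 2.3149
Step 2: z-update.
Minimize 5*z^2 - 2*z + (1.0/2)*(2.3149 - z + 1.3298)^2
FOC: (2*5 + 1.0)*z = 2 + 1.0*(2.3149 + 1.3298)
z^{k+1} = 0.5132
Step 3: u-update.
u^{k+1} = 1.3298 + 2.3149 - 0.5132 = 3.1315
Step 4: Primal residual = |2.3149 - 0.5132| = 1.8017


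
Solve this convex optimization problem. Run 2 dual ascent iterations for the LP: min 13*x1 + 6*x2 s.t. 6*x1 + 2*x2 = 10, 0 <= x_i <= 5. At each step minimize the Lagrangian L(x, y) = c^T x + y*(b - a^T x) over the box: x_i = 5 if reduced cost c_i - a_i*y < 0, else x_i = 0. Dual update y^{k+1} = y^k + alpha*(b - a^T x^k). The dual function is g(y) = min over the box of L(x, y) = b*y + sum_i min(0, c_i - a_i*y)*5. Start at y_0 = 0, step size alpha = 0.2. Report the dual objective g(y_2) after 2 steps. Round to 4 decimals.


Dual ascent for LP: min 13*x1 + 6*x2, 6*x1 + 2*x2 = 10, 0 <= x_i <= 5
Step 1: y^k = 0.0, reduced costs: (13.0, 6.0)
  x^k = (0.0, 0.0), subgradient = b - a^T x = 10.0
  y^{k+1} = 0.0 + 0.2*10.0 = 2.0
Step 2: y^k = 2.0, reduced costs: (1.0, 2.0)
  x^k = (0.0, 0.0), subgradient = b - a^T x = 10.0
  y^{k+1} = 2.0 + 0.2*10.0 = 4.0
Dual objective at y_2 = 4.0: reduced costs (-11.0, -2.0), box minimizer x = (5.0, 5.0)
g(y_2) = b*y + (c1 - a1*y)*x1 + (c2 - a2*y)*x2 = 10*4.0 + (-11.0)*5.0 + (-2.0)*5.0 = 40.0 - 55.0 - 10.0 = -25.0


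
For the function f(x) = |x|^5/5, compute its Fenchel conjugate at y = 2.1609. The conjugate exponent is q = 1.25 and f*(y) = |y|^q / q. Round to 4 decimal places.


The conjugate exponent q satisfies 1/p + 1/q = 1.
p = 5, so q = 5/(5 - 1) = 1.25
|y|^q = 2.1609^1.25 = 2.62
f*(2.1609) = 2.62 / 1.25 = 2.096


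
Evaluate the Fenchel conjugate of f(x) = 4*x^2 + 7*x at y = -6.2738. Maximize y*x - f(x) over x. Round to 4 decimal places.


f*(y) = sup_x {y*x - a*x^2 - b*x} = sup_x {(y-b)*x - a*x^2}
FOC: (y - b) - 2a*x = 0 => x* = (y - b)/(2a)
x* = (-6.2738 - 7)/(2*4) = -1.6592
f*(-6.2738) = (y-b)^2/(4a) = (-6.2738 - 7)^2/(4*4)
= 176.1938/16 = 11.0121


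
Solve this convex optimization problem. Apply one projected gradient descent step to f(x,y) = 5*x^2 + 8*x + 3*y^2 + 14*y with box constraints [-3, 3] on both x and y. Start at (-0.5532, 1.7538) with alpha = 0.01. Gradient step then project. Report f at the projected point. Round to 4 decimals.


Step 1: Compute gradient at (-0.5532, 1.7538).
grad_x = 2*5*-0.5532 + 8 = 2.468
grad_y = 2*3*1.7538 + 14 = 24.5228
Step 2: Gradient step.
x_raw = -0.5532 - 0.01*2.468 = -0.5779
y_raw = 1.7538 - 0.01*24.5228 = 1.5086
Step 3: Project onto [-3, 3].
x_proj = clip(-0.5779) = -0.5779
y_proj = clip(1.5086) = 1.5086
Step 4: Evaluate f.
f(-0.5779, 1.5086) = 24.9941


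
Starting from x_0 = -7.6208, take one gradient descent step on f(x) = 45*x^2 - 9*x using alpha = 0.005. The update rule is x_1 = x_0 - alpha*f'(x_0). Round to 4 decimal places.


We compute the gradient at x_0 and apply the update.
f'(x) = 90*x - 9
f'(-7.6208) = 90*-7.6208 - 9 = -694.872
x_1 = -7.6208 - 0.005*-694.872 = -4.1464


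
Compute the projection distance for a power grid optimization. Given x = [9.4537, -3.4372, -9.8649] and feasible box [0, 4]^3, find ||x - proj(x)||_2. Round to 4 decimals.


Project each component onto [0, 4].
clip(9.4537) = 4.0, clip(-3.4372) = 0.0, clip(-9.8649) = 0.0
Projection = [4.0, 0.0, 0.0]
Squared diffs: [29.7428, 11.8143, 97.3163]
Distance = sqrt(138.8734) = 11.7845


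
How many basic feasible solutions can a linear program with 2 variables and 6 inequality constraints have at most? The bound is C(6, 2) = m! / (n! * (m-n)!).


Each vertex corresponds to some choice of n active constraints out of m, so the number of vertices is at most C(m, n) = m! / (n!(m-n)!).
m = 6, n = 2
Numerator: 6 * 5
Denominator: 2! = 2
C(6, 2) = 15


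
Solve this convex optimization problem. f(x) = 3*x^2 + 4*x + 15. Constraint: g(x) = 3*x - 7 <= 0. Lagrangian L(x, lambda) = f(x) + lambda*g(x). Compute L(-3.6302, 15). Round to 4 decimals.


Step 1: Evaluate f(x).
f(-3.6302) = 3*(-3.6302)^2 + 4*(-3.6302) + 15 = 40.0143
Step 2: Evaluate g(x).
g(-3.6302) = 3*-3.6302 - 7 = -17.8906
Step 3: Compute Lagrangian.
L = 40.0143 + 15*-17.8906 = -228.3447


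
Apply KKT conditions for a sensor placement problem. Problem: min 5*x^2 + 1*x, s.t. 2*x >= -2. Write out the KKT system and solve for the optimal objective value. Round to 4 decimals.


Step 1: Try lambda = 0 (constraint inactive).
Stationarity: 2*5*x + 1 = 0
x* = -1/(2*5) = -0.1
Check constraint: 2*-0.1 = -0.2 >= -2 -- satisfied.
Step 2: Compute optimal value.
f(x*) = 5*(-0.1)^2 + 1*(-0.1) = -0.05


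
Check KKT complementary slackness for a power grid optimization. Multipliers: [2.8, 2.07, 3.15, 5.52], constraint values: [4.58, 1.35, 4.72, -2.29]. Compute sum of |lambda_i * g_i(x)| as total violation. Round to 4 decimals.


KKT complementary slackness check:
lambda_1 * g_1 = 2.8 * 4.58 = 12.824
lambda_2 * g_2 = 2.07 * 1.35 = 2.7945
lambda_3 * g_3 = 3.15 * 4.72 = 14.868
lambda_4 * g_4 = 5.52 * -2.29 = -12.6408
Total violation = 12.824 + 2.7945 + 14.868 + 12.6408 = 43.1273


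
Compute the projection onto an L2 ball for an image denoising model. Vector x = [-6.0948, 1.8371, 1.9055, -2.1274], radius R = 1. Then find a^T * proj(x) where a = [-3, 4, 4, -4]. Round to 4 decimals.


Step 1: Compute ||x|| (intermediates to 6 decimals).
||x|| = sqrt((-6.0948)^2 + 1.8371^2 + 1.9055^2 + (-2.1274)^2) = 6.976982
Step 2: Project.
Since ||x|| > R, scale = R/||x|| = 1/6.976982 = 0.143328, proj(x) = scale * x
proj(x) = [-0.873555, 0.263308, 0.273112, -0.304916]
Step 3: Dot product.
a^T * proj(x) = -3*(-0.873555) + 4*0.263308 + 4*0.273112 - 4*(-0.304916) = 5.986


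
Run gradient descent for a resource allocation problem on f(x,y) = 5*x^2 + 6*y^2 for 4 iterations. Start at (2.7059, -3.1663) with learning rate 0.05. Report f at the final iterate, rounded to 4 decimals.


Gradient descent on f(x,y) = 5*x^2 + 6*y^2.
Starting point: (2.7059, -3.1663), alpha = 0.05
Step 1: grad_x = 2*5*2.7059 = 27.059, grad_y = 2*6*-3.1663 = -37.9956
  x_1 = 2.7059 - 0.05*27.059 = 1.353
  y_1 = -3.1663 - 0.05*-37.9956 = -1.2665
Step 2: grad_x = 2*5*1.353 = 13.5295, grad_y = 2*6*-1.2665 = -15.1982
  x_2 = 1.353 - 0.05*13.5295 = 0.6765
  y_2 = -1.2665 - 0.05*-15.1982 = -0.5066
Step 3: grad_x = 2*5*0.6765 = 6.7648, grad_y = 2*6*-0.5066 = -6.0793
  x_3 = 0.6765 - 0.05*6.7648 = 0.3382
  y_3 = -0.5066 - 0.05*-6.0793 = -0.2026
Step 4: grad_x = 2*5*0.3382 = 3.3824, grad_y = 2*6*-0.2026 = -2.4317
  x_4 = 0.3382 - 0.05*3.3824 = 0.1691
  y_4 = -0.2026 - 0.05*-2.4317 = -0.0811
f(0.1691, -0.0811) = 5*0.1691^2 + 6*(-0.0811)^2 = 0.1824


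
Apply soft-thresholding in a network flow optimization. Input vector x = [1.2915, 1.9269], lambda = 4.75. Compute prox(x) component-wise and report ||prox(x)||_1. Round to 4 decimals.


Soft-thresholding with lambda = 4.75:
prox(1.2915) = sign(1.2915)*max(|1.2915| - 4.75, 0) = 0.0
prox(1.9269) = sign(1.9269)*max(|1.9269| - 4.75, 0) = 0.0
prox(x) = [0.0, 0.0]
||prox(x)||_1 = 0.0 + 0.0 = 0.0


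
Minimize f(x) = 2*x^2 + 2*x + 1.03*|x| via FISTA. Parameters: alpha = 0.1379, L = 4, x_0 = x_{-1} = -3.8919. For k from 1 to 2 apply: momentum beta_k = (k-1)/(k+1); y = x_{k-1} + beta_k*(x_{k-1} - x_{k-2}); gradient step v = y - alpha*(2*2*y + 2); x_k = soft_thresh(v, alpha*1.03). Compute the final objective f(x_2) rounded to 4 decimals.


FISTA on f(x) = 2*x^2 + 2*x + 1.03*|x|
L = 4, alpha = 0.1379
Iteration 1: beta = 0.0, y = -3.8919 + 0.0*(-3.8919 + 3.8919) = -3.8919
  grad(y) = -13.5676, v = y - alpha*grad = -2.0209
  prox(v) = soft_thresh(-2.0209, 0.142) = -1.8789
Iteration 2: beta = 0.3333, y = -1.8789 + 0.3333*(-1.8789 + 3.8919) = -1.2079
  grad(y) = -2.8316, v = y - alpha*grad = -0.8174
  prox(v) = soft_thresh(-0.8174, 0.142) = -0.6754
f(x_2) = 2*(-0.6754)^2 + 2*(-0.6754) + 1.03*|-0.6754| = 0.2572


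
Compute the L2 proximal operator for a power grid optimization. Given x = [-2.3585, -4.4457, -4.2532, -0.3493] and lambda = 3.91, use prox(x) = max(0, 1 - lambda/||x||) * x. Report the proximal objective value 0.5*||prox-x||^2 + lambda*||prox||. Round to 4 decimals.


Step 1: Compute ||x||.
||x|| = 6.5984
Step 2: Compute scaling factor.
scale = max(0, 1 - 3.91/6.5984) = 0.4074
Step 3: prox(x) = [-0.9609, -1.8113, -1.7329, -0.1423]
||prox(x)|| = 2.6884
Step 4: Proximal objective.
0.5*||prox-x||^2 = 7.6441
lambda*||prox|| = 10.5116
Total = 18.1556


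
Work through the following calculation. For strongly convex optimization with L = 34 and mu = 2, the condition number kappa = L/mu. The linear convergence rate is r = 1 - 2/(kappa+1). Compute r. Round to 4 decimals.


Step 1: Compute the condition number.
kappa = L/mu = 34/2 = 17.0
Step 2: Compute the convergence rate.
r = 1 - 2/(kappa + 1) = 1 - 2*mu/(L + mu) = (L - mu)/(L + mu) = 32/36 = 0.8889


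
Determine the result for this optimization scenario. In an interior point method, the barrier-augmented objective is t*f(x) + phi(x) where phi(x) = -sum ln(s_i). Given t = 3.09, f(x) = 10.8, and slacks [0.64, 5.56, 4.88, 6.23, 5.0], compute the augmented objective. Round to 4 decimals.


Step 1: Compute log-barrier.
ln values: [-0.4463, 1.7156, 1.5851, 1.8294, 1.6094]
phi = -(-0.4463 + 1.7156 + 1.5851 + 1.8294 + 1.6094) = -6.2933
Step 2: Compute augmented objective.
t*f(x) = 3.09*10.8 = 33.372
Total = 33.372 - 6.2933 = 27.0787


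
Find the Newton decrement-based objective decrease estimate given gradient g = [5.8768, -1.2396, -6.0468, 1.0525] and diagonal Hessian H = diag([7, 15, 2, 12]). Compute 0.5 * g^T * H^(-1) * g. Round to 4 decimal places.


Step 1: H is diagonal, so H^(-1) * g = [0.8395, -0.0826, -3.0234, 0.0877].
Step 2: g^T H^(-1) g = sum_i g_i^2 / H_ii
  = (5.8768)^2/7 + (-1.2396)^2/15 + (-6.0468)^2/2 + (1.0525)^2/12
  = 4.9338 + 0.1024 + 18.2819 + 0.0923 = 23.4105
Step 3: Objective decrease = 0.5 * g^T H^(-1) g = 11.7052


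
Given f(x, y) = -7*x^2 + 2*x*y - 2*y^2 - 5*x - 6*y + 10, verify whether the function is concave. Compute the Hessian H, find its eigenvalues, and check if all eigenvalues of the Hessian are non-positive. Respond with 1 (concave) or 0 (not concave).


The Hessian of f(x,y) = -7*x^2 + 2*x*y - 2*y^2 - 5*x - 6*y + 10 is:
H = [[-14, 2], [2, -4]]
Trace = -14 - 4 = -18
Determinant = -14*-4 - (2)^2 = 52
Discriminant = (-18)^2 - 4*52 = 116.0
Eigenvalues: lambda_1 = -14.3852, lambda_2 = -3.6148
The function is concave.

1


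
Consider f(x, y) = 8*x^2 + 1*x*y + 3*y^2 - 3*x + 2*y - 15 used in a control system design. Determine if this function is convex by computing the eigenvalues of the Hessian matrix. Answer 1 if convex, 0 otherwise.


The Hessian of f(x,y) = 8*x^2 + 1*x*y + 3*y^2 - 3*x + 2*y - 15 is:
H = [[16, 1], [1, 6]]
Trace = 16 + 6 = 22
Determinant = 16*6 - (1)^2 = 95
Discriminant = (22)^2 - 4*95 = 104.0
Eigenvalues: lambda_1 = 5.901, lambda_2 = 16.099
The function is convex.

1


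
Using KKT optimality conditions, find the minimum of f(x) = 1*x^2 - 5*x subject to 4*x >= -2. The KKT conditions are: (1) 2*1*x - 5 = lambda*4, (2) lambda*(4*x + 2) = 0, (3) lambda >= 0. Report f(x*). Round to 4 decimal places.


Step 1: Try lambda = 0 (constraint inactive).
Stationarity: 2*1*x - 5 = 0
x* = 5/(2*1) = 2.5
Check constraint: 4*2.5 = 10.0 >= -2 -- satisfied.
Step 2: Compute optimal value.
f(x*) = 1*2.5^2 - 5*2.5 = -6.25


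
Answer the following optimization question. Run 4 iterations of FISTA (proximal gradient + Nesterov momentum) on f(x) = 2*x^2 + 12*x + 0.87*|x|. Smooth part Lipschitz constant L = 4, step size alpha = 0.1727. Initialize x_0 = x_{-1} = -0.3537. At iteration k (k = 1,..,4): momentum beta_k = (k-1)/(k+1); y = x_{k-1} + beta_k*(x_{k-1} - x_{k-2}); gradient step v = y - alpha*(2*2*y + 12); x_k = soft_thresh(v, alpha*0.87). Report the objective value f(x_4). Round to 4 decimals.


FISTA on f(x) = 2*x^2 + 12*x + 0.87*|x|
L = 4, alpha = 0.1727
Iteration 1: beta = 0.0, y = -0.3537 + 0.0*(-0.3537 + 0.3537) = -0.3537
  grad(y) = 10.5852, v = y - alpha*grad = -2.1818
  prox(v) = soft_thresh(-2.1818, 0.1502) = -2.0315
Iteration 2: beta = 0.3333, y = -2.0315 + 0.3333*(-2.0315 + 0.3537) = -2.5908
  grad(y) = 1.6369, v = y - alpha*grad = -2.8735
  prox(v) = soft_thresh(-2.8735, 0.1502) = -2.7232
Iteration 3: beta = 0.5, y = -2.7232 + 0.5*(-2.7232 + 2.0315) = -3.0691
  grad(y) = -0.2763, v = y - alpha*grad = -3.0214
  prox(v) = soft_thresh(-3.0214, 0.1502) = -2.8711
Iteration 4: beta = 0.6, y = -2.8711 + 0.6*(-2.8711 + 2.7232) = -2.9598
  grad(y) = 0.1606, v = y - alpha*grad = -2.9876
  prox(v) = soft_thresh(-2.9876, 0.1502) = -2.8373
f(x_4) = 2*(-2.8373)^2 + 12*(-2.8373) + 0.87*|-2.8373| = -15.4786


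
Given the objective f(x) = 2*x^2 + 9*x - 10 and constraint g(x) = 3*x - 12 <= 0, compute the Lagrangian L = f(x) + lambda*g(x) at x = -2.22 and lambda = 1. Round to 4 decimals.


Step 1: Evaluate f(x).
f(-2.22) = 2*(-2.22)^2 + 9*(-2.22) - 10 = -20.1232
Step 2: Evaluate g(x).
g(-2.22) = 3*-2.22 - 12 = -18.66
Step 3: Compute Lagrangian.
L = -20.1232 + 1*-18.66 = -38.7832


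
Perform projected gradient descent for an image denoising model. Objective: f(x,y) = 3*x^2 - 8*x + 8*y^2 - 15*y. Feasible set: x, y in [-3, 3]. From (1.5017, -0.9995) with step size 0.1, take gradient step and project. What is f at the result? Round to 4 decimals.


Step 1: Compute gradient at (1.5017, -0.9995).
grad_x = 2*3*1.5017 - 8 = 1.0102
grad_y = 2*8*-0.9995 - 15 = -30.992
Step 2: Gradient step.
x_raw = 1.5017 - 0.1*1.0102 = 1.4007
y_raw = -0.9995 - 0.1*-30.992 = 2.0997
Step 3: Project onto [-3, 3].
x_proj = clip(1.4007) = 1.4007
y_proj = clip(2.0997) = 2.0997
Step 4: Evaluate f.
f(1.4007, 2.0997) = -1.5453


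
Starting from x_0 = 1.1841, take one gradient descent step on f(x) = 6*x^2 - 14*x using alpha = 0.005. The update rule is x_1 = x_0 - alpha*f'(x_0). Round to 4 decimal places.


We compute the gradient at x_0 and apply the update.
f'(x) = 12*x - 14
f'(1.1841) = 12*1.1841 - 14 = 0.2092
x_1 = 1.1841 - 0.005*0.2092 = 1.1831


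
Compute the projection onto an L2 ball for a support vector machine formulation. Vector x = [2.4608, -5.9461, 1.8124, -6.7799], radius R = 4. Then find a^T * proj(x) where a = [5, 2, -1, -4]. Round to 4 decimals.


Step 1: Compute ||x|| (intermediates to 6 decimals).
||x|| = sqrt(2.4608^2 + (-5.9461)^2 + 1.8124^2 + (-6.7799)^2) = 9.521737
Step 2: Project.
Since ||x|| > R, scale = R/||x|| = 4/9.521737 = 0.420091, proj(x) = scale * x
proj(x) = [1.03376, -2.497903, 0.761373, -2.848175]
Step 3: Dot product.
a^T * proj(x) = 5*1.03376 + 2*(-2.497903) - 1*0.761373 - 4*(-2.848175) = 10.8043


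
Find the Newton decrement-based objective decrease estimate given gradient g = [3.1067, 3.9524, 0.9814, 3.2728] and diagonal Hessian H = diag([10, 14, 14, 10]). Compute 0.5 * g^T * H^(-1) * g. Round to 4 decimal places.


Step 1: H is diagonal, so H^(-1) * g = [0.3107, 0.2823, 0.0701, 0.3273].
Step 2: g^T H^(-1) g = sum_i g_i^2 / H_ii
  = (3.1067)^2/10 + (3.9524)^2/14 + (0.9814)^2/14 + (3.2728)^2/10
  = 0.9652 + 1.1158 + 0.0688 + 1.0711 = 3.2209
Step 3: Objective decrease = 0.5 * g^T H^(-1) g = 1.6104


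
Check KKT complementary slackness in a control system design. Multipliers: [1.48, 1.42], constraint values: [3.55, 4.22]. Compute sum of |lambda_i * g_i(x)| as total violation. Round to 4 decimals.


KKT complementary slackness check:
lambda_1 * g_1 = 1.48 * 3.55 = 5.254
lambda_2 * g_2 = 1.42 * 4.22 = 5.9924
Total violation = 5.254 + 5.9924 = 11.2464


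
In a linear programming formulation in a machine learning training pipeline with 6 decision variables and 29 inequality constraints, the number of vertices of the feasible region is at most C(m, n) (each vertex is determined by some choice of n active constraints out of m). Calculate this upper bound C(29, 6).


Each vertex corresponds to some choice of n active constraints out of m, so the number of vertices is at most C(m, n) = m! / (n!(m-n)!).
m = 29, n = 6
Numerator: 29 * 28 * 27 * 26 * 25 * 24
Denominator: 6! = 720
C(29, 6) = 475020


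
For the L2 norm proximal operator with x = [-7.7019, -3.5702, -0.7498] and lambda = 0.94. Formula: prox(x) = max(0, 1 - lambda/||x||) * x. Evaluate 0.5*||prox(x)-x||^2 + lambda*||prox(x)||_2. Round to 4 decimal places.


Step 1: Compute ||x||.
||x|| = 8.5222
Step 2: Compute scaling factor.
scale = max(0, 1 - 0.94/8.5222) = 0.8897
Step 3: prox(x) = [-6.8524, -3.1764, -0.6671]
||prox(x)|| = 7.5822
Step 4: Proximal objective.
0.5*||prox-x||^2 = 0.4418
lambda*||prox|| = 7.1273
Total = 7.5691


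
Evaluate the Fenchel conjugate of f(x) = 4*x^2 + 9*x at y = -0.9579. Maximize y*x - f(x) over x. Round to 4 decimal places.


f*(y) = sup_x {y*x - a*x^2 - b*x} = sup_x {(y-b)*x - a*x^2}
FOC: (y - b) - 2a*x = 0 => x* = (y - b)/(2a)
x* = (-0.9579 - 9)/(2*4) = -1.2447
f*(-0.9579) = (y-b)^2/(4a) = (-0.9579 - 9)^2/(4*4)
= 99.1598/16 = 6.1975


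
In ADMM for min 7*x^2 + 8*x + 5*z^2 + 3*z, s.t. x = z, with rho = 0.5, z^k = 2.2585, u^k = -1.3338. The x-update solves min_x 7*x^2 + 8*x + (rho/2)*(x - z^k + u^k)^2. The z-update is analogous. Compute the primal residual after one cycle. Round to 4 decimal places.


ADMM iteration with rho = 0.5, z^k = 2.2585, u^k = -1.3338
Step 1: x-update.
Minimize 7*x^2 + 8*x + (0.5/2)*(x - 2.2585 - 1.3338)^2
FOC: (2*7 + 0.5)*x = -8 + 0.5*(2.2585 + 1.3338)
x^{k+1} = -0.4279
Step 2: z-update.
Minimize 5*z^2 + 3*z + (0.5/2)*(-0.4279 - z - 1.3338)^2
FOC: (2*5 + 0.5)*z = -3 + 0.5*(-0.4279 - 1.3338)
z^{k+1} = -0.3696
Step 3: u-update.
u^{k+1} = -1.3338 - 0.4279 + 0.3696 = -1.392
Step 4: Primal residual = |-0.4279 + 0.3696| = 0.0582
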